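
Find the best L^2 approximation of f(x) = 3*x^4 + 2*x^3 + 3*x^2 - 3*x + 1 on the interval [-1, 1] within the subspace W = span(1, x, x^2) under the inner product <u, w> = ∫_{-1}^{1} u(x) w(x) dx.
g(x) = 39*x^2/7 - 9*x/5 + 26/35

The best approximation g ∈ W is the orthogonal projection of f onto W. Writing g = a_0 + a_1 x + a_2 x^2, the coefficients solve the normal equations G · a = b where
  G_{ij} = <φ_i, φ_j> and b_i = <f, φ_i>, with φ_0 = 1, φ_1 = x, φ_2 = x^2.
G =
  [2, 0, 2/3]
  [0, 2/3, 0]
  [2/3, 0, 2/5],
b = (26/5, -6/5, 286/105).
Solving gives a_0 = 26/35, a_1 = -9/5, a_2 = 39/7, so
  g(x) = 39*x^2/7 - 9*x/5 + 26/35.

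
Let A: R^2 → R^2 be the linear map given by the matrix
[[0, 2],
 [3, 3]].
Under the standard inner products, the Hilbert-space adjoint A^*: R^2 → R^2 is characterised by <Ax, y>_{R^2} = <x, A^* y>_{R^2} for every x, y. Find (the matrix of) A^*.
A^* = A^T =
[[0, 3],
 [2, 3]]

For real matrices with standard dot products, the defining identity <Ax, y> = <x, A^* y> gives (Ax)^T y = x^T (A^*) y, i.e. x^T A^T y = x^T (A^*) y. Since this holds for all x, y, we must have A^* = A^T. Therefore
A^* =
[[0, 3],
 [2, 3]].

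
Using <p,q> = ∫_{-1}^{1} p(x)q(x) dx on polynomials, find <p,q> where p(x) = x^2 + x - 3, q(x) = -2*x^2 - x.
<p,q> = 38/15

Expand the product: p(x)·q(x) = -2*x^4 - 3*x^3 + 5*x^2 + 3*x.
∫_{-1}^{1} of each monomial x^k gives [2/(k+1) if k even, 0 if k odd]. Integrating term-by-term (or equivalently evaluating the antiderivative F(x) = -2*x^5/5 - 3*x^4/4 + 5*x^3/3 + 3*x^2/2 at the endpoints):
  F(1) − F(−1) = 121/60 − (-31/60) = 38/15.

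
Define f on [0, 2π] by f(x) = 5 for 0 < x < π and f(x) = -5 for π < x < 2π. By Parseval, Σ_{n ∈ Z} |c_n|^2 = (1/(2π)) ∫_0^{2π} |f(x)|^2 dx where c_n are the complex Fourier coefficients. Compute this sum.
Σ |c_n|^2 = 25

Parseval equates the L^2 energy of f (normalised by 1/(2π)) with the ℓ^2 sum of its Fourier coefficients: (1/(2π)) ∫_0^{2π} |f|^2 = Σ |c_n|^2.
Compute the left side: (1/(2π)) [∫_0^π 5^2 dx + ∫_π^{2π} (-5)^2 dx] = (1/(2π)) · (25π + 25π) = (25 + 25)/2 = 25.
So Σ_{n ∈ Z} |c_n|^2 = 25.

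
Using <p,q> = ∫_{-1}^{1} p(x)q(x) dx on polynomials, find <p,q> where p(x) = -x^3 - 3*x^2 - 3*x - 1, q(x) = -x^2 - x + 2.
<p,q> = -56/15

Expand the product: p(x)·q(x) = x^5 + 4*x^4 + 4*x^3 - 2*x^2 - 5*x - 2.
∫_{-1}^{1} of each monomial x^k gives [2/(k+1) if k even, 0 if k odd]. Integrating term-by-term (or equivalently evaluating the antiderivative F(x) = x^6/6 + 4*x^5/5 + x^4 - 2*x^3/3 - 5*x^2/2 - 2*x at the endpoints):
  F(1) − F(−1) = -16/5 − (8/15) = -56/15.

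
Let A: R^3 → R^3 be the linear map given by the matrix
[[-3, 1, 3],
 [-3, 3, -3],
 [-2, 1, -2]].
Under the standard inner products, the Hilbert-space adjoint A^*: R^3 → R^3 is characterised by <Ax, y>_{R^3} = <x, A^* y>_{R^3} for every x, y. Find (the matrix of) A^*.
A^* = A^T =
[[-3, -3, -2],
 [1, 3, 1],
 [3, -3, -2]]

For real matrices with standard dot products, the defining identity <Ax, y> = <x, A^* y> gives (Ax)^T y = x^T (A^*) y, i.e. x^T A^T y = x^T (A^*) y. Since this holds for all x, y, we must have A^* = A^T. Therefore
A^* =
[[-3, -3, -2],
 [1, 3, 1],
 [3, -3, -2]].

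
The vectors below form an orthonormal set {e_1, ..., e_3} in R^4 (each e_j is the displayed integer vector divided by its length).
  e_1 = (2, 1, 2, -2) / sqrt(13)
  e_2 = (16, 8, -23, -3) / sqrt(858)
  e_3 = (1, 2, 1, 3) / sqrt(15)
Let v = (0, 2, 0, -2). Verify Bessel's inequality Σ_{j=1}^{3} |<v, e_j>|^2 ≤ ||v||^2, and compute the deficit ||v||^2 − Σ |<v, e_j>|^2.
Σ |<v, e_j>|^2 = 18/5; ||v||^2 = 8; deficit = 22/5

Write each e_j = u_j / sqrt(<u_j, u_j>) where u_j is the displayed integer vector. Then <v, e_j> = <v, u_j> / sqrt(<u_j, u_j>), so |<v, e_j>|^2 = <v, u_j>^2 / <u_j, u_j>.
Coefficients: <v, e_1> = 6/sqrt(13), <v, e_2> = 22/sqrt(858), <v, e_3> = -2/sqrt(15).
Square and sum: Σ |<v, e_j>|^2 = 18/5.
Compute ||v||^2 = v·v = 8.
Deficit = 8 − 18/5 = 22/5 ≥ 0, confirming Bessel's inequality. (The deficit equals ||v − Σ <v,e_j> e_j||^2, the squared distance from v to span{e_j}.)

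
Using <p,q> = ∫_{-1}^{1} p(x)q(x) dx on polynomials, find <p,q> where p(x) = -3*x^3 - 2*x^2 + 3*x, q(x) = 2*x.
<p,q> = 8/5

Expand the product: p(x)·q(x) = -6*x^4 - 4*x^3 + 6*x^2.
∫_{-1}^{1} of each monomial x^k gives [2/(k+1) if k even, 0 if k odd]. Integrating term-by-term (or equivalently evaluating the antiderivative F(x) = -6*x^5/5 - x^4 + 2*x^3 at the endpoints):
  F(1) − F(−1) = -1/5 − (-9/5) = 8/5.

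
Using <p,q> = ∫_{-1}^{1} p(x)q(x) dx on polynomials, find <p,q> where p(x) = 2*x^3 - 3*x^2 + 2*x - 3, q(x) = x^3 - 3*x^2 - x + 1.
<p,q> = 88/105

Expand the product: p(x)·q(x) = 2*x^6 - 9*x^5 + 9*x^4 - 4*x^3 + 4*x^2 + 5*x - 3.
∫_{-1}^{1} of each monomial x^k gives [2/(k+1) if k even, 0 if k odd]. Integrating term-by-term (or equivalently evaluating the antiderivative F(x) = 2*x^7/7 - 3*x^6/2 + 9*x^5/5 - x^4 + 4*x^3/3 + 5*x^2/2 - 3*x at the endpoints):
  F(1) − F(−1) = 44/105 − (-44/105) = 88/105.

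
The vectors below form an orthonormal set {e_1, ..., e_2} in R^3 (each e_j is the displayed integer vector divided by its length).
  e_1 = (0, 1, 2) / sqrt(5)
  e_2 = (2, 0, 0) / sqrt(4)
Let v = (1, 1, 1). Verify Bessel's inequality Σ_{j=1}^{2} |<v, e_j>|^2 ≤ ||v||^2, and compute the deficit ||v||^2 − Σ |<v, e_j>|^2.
Σ |<v, e_j>|^2 = 14/5; ||v||^2 = 3; deficit = 1/5

Write each e_j = u_j / sqrt(<u_j, u_j>) where u_j is the displayed integer vector. Then <v, e_j> = <v, u_j> / sqrt(<u_j, u_j>), so |<v, e_j>|^2 = <v, u_j>^2 / <u_j, u_j>.
Coefficients: <v, e_1> = 3/sqrt(5), <v, e_2> = 2/sqrt(4).
Square and sum: Σ |<v, e_j>|^2 = 14/5.
Compute ||v||^2 = v·v = 3.
Deficit = 3 − 14/5 = 1/5 ≥ 0, confirming Bessel's inequality. (The deficit equals ||v − Σ <v,e_j> e_j||^2, the squared distance from v to span{e_j}.)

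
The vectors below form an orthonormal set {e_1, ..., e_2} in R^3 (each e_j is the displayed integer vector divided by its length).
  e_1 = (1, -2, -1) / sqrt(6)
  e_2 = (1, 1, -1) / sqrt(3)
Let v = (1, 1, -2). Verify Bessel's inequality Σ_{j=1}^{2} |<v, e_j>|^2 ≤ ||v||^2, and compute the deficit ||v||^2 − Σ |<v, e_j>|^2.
Σ |<v, e_j>|^2 = 11/2; ||v||^2 = 6; deficit = 1/2

Write each e_j = u_j / sqrt(<u_j, u_j>) where u_j is the displayed integer vector. Then <v, e_j> = <v, u_j> / sqrt(<u_j, u_j>), so |<v, e_j>|^2 = <v, u_j>^2 / <u_j, u_j>.
Coefficients: <v, e_1> = 1/sqrt(6), <v, e_2> = 4/sqrt(3).
Square and sum: Σ |<v, e_j>|^2 = 11/2.
Compute ||v||^2 = v·v = 6.
Deficit = 6 − 11/2 = 1/2 ≥ 0, confirming Bessel's inequality. (The deficit equals ||v − Σ <v,e_j> e_j||^2, the squared distance from v to span{e_j}.)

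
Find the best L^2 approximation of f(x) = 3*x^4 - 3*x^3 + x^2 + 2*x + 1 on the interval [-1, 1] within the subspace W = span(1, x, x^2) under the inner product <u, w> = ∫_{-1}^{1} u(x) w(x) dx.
g(x) = 25*x^2/7 + x/5 + 26/35

The best approximation g ∈ W is the orthogonal projection of f onto W. Writing g = a_0 + a_1 x + a_2 x^2, the coefficients solve the normal equations G · a = b where
  G_{ij} = <φ_i, φ_j> and b_i = <f, φ_i>, with φ_0 = 1, φ_1 = x, φ_2 = x^2.
G =
  [2, 0, 2/3]
  [0, 2/3, 0]
  [2/3, 0, 2/5],
b = (58/15, 2/15, 202/105).
Solving gives a_0 = 26/35, a_1 = 1/5, a_2 = 25/7, so
  g(x) = 25*x^2/7 + x/5 + 26/35.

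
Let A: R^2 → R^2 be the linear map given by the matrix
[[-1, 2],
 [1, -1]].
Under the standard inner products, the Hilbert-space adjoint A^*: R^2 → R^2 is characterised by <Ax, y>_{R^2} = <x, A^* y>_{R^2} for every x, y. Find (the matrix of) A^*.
A^* = A^T =
[[-1, 1],
 [2, -1]]

For real matrices with standard dot products, the defining identity <Ax, y> = <x, A^* y> gives (Ax)^T y = x^T (A^*) y, i.e. x^T A^T y = x^T (A^*) y. Since this holds for all x, y, we must have A^* = A^T. Therefore
A^* =
[[-1, 1],
 [2, -1]].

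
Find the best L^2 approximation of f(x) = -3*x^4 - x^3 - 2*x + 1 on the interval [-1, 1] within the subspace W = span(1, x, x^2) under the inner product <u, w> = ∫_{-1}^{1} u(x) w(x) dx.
g(x) = -18*x^2/7 - 13*x/5 + 44/35

The best approximation g ∈ W is the orthogonal projection of f onto W. Writing g = a_0 + a_1 x + a_2 x^2, the coefficients solve the normal equations G · a = b where
  G_{ij} = <φ_i, φ_j> and b_i = <f, φ_i>, with φ_0 = 1, φ_1 = x, φ_2 = x^2.
G =
  [2, 0, 2/3]
  [0, 2/3, 0]
  [2/3, 0, 2/5],
b = (4/5, -26/15, -4/21).
Solving gives a_0 = 44/35, a_1 = -13/5, a_2 = -18/7, so
  g(x) = -18*x^2/7 - 13*x/5 + 44/35.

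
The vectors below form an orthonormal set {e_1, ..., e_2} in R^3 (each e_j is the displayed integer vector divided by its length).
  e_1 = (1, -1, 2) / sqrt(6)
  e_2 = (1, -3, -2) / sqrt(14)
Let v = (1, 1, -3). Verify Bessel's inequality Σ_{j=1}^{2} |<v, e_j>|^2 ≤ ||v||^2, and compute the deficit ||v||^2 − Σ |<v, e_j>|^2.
Σ |<v, e_j>|^2 = 50/7; ||v||^2 = 11; deficit = 27/7

Write each e_j = u_j / sqrt(<u_j, u_j>) where u_j is the displayed integer vector. Then <v, e_j> = <v, u_j> / sqrt(<u_j, u_j>), so |<v, e_j>|^2 = <v, u_j>^2 / <u_j, u_j>.
Coefficients: <v, e_1> = -6/sqrt(6), <v, e_2> = 4/sqrt(14).
Square and sum: Σ |<v, e_j>|^2 = 50/7.
Compute ||v||^2 = v·v = 11.
Deficit = 11 − 50/7 = 27/7 ≥ 0, confirming Bessel's inequality. (The deficit equals ||v − Σ <v,e_j> e_j||^2, the squared distance from v to span{e_j}.)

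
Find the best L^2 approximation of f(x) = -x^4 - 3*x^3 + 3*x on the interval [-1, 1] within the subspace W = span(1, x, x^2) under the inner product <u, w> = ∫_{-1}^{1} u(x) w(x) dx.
g(x) = -6*x^2/7 + 6*x/5 + 3/35

The best approximation g ∈ W is the orthogonal projection of f onto W. Writing g = a_0 + a_1 x + a_2 x^2, the coefficients solve the normal equations G · a = b where
  G_{ij} = <φ_i, φ_j> and b_i = <f, φ_i>, with φ_0 = 1, φ_1 = x, φ_2 = x^2.
G =
  [2, 0, 2/3]
  [0, 2/3, 0]
  [2/3, 0, 2/5],
b = (-2/5, 4/5, -2/7).
Solving gives a_0 = 3/35, a_1 = 6/5, a_2 = -6/7, so
  g(x) = -6*x^2/7 + 6*x/5 + 3/35.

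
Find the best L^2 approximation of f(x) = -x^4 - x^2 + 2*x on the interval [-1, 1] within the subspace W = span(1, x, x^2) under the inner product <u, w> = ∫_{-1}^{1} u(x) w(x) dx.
g(x) = -13*x^2/7 + 2*x + 3/35

The best approximation g ∈ W is the orthogonal projection of f onto W. Writing g = a_0 + a_1 x + a_2 x^2, the coefficients solve the normal equations G · a = b where
  G_{ij} = <φ_i, φ_j> and b_i = <f, φ_i>, with φ_0 = 1, φ_1 = x, φ_2 = x^2.
G =
  [2, 0, 2/3]
  [0, 2/3, 0]
  [2/3, 0, 2/5],
b = (-16/15, 4/3, -24/35).
Solving gives a_0 = 3/35, a_1 = 2, a_2 = -13/7, so
  g(x) = -13*x^2/7 + 2*x + 3/35.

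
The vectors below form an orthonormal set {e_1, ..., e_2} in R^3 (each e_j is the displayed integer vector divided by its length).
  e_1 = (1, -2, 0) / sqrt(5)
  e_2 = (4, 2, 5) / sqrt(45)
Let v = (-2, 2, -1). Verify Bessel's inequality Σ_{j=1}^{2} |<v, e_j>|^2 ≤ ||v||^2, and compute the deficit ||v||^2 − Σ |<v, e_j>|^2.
Σ |<v, e_j>|^2 = 9; ||v||^2 = 9; deficit = 0

Write each e_j = u_j / sqrt(<u_j, u_j>) where u_j is the displayed integer vector. Then <v, e_j> = <v, u_j> / sqrt(<u_j, u_j>), so |<v, e_j>|^2 = <v, u_j>^2 / <u_j, u_j>.
Coefficients: <v, e_1> = -6/sqrt(5), <v, e_2> = -9/sqrt(45).
Square and sum: Σ |<v, e_j>|^2 = 9.
Compute ||v||^2 = v·v = 9.
Deficit = 9 − 9 = 0 ≥ 0, confirming Bessel's inequality. (The deficit equals ||v − Σ <v,e_j> e_j||^2, the squared distance from v to span{e_j}.)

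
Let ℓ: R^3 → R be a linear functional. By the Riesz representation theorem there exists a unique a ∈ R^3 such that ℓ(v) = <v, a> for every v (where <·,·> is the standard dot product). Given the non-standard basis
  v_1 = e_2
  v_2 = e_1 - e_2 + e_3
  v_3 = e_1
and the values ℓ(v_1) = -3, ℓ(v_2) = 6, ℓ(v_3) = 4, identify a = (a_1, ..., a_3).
a = (4, -3, -1)

Write a = (a_1, ..., a_3) in the standard basis. For each basis vector v_i, ℓ(v_i) = <v_i, a> is a linear equation in the a_j's. Collect the n equations into a matrix system V a = ℓ, where row i of V is v_i (expressed in the standard basis). Since V is invertible (lower-triangular with 1s on the diagonal, up to permutation), solve by back-substitution:
  V =
[[0, 1, 0],
 [1, -1, 1],
 [1, 0, 0]]
  V a = (-3, 6, 4)
Solving gives a = (4, -3, -1).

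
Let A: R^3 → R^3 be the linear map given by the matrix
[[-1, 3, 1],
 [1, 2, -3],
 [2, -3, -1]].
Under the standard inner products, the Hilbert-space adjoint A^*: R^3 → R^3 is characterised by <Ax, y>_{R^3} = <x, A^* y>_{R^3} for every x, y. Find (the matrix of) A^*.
A^* = A^T =
[[-1, 1, 2],
 [3, 2, -3],
 [1, -3, -1]]

For real matrices with standard dot products, the defining identity <Ax, y> = <x, A^* y> gives (Ax)^T y = x^T (A^*) y, i.e. x^T A^T y = x^T (A^*) y. Since this holds for all x, y, we must have A^* = A^T. Therefore
A^* =
[[-1, 1, 2],
 [3, 2, -3],
 [1, -3, -1]].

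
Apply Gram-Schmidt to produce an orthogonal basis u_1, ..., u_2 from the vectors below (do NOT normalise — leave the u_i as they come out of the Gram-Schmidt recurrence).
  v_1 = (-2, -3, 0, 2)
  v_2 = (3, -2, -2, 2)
Orthogonal basis:
  u_1 = (-2, -3, 0, 2)
  u_2 = (59/17, -22/17, -2, 26/17)

Apply the Gram-Schmidt recurrence
  u_1 = v_1
  u_i = v_i − Σ_{j<i} ((v_i · u_j) / (u_j · u_j)) · u_j.

Step by step this gives:
  u_1 = (-2, -3, 0, 2)
  u_2 = (59/17, -22/17, -2, 26/17)

Orthogonality check:
  u_2 · u_1 = 0 (should be 0)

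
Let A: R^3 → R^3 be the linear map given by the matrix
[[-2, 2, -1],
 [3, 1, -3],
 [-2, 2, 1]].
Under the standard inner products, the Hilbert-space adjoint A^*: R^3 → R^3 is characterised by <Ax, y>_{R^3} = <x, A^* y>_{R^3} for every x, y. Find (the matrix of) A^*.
A^* = A^T =
[[-2, 3, -2],
 [2, 1, 2],
 [-1, -3, 1]]

For real matrices with standard dot products, the defining identity <Ax, y> = <x, A^* y> gives (Ax)^T y = x^T (A^*) y, i.e. x^T A^T y = x^T (A^*) y. Since this holds for all x, y, we must have A^* = A^T. Therefore
A^* =
[[-2, 3, -2],
 [2, 1, 2],
 [-1, -3, 1]].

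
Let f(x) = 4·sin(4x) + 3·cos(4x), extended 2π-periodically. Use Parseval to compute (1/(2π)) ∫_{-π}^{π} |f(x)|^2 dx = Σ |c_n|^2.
Σ |c_n|^2 = 25/2

Expand |f|^2 and use orthogonality of {sin(nx), cos(mx)} on [-π, π]:
  ∫_{-π}^{π} sin(nx)^2 dx = π, ∫ cos(mx)^2 dx = π, and cross terms integrate to 0.
So ∫_{-π}^{π} f(x)^2 dx = 4^2 · π + 3^2 · π = (16 + 9)π.
Divide by 2π: (16 + 9)/2 = 25/2.
By Parseval, this equals Σ |c_n|^2.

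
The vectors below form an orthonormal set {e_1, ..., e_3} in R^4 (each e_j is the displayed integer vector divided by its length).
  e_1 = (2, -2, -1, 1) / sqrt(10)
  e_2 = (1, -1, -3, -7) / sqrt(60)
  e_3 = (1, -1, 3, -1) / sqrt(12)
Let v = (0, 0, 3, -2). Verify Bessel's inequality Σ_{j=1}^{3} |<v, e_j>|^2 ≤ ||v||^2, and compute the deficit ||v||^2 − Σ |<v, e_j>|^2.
Σ |<v, e_j>|^2 = 13; ||v||^2 = 13; deficit = 0

Write each e_j = u_j / sqrt(<u_j, u_j>) where u_j is the displayed integer vector. Then <v, e_j> = <v, u_j> / sqrt(<u_j, u_j>), so |<v, e_j>|^2 = <v, u_j>^2 / <u_j, u_j>.
Coefficients: <v, e_1> = -5/sqrt(10), <v, e_2> = 5/sqrt(60), <v, e_3> = 11/sqrt(12).
Square and sum: Σ |<v, e_j>|^2 = 13.
Compute ||v||^2 = v·v = 13.
Deficit = 13 − 13 = 0 ≥ 0, confirming Bessel's inequality. (The deficit equals ||v − Σ <v,e_j> e_j||^2, the squared distance from v to span{e_j}.)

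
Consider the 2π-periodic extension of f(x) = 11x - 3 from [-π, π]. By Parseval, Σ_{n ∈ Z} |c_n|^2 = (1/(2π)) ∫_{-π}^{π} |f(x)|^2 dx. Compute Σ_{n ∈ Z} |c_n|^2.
Σ |c_n|^2 = 121π^2/3 + 9

Expand and integrate term by term over [-π, π]:
  ∫ (11x)^2 dx = 121·(2π^3/3); ∫ 2·11·(-3)·x dx = 0 (odd integrand); ∫ (-3)^2 dx = 9·2π.
So (1/(2π)) ∫_{-π}^{π} (11x - 3)^2 dx = 121π^2/3 + 9 = 121π^2/3 + 9.
Parseval ⇒ Σ |c_n|^2 = 121π^2/3 + 9.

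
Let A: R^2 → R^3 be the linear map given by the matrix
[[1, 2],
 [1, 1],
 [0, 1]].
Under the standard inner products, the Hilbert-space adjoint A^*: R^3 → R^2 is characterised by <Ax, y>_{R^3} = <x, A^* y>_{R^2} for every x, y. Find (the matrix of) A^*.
A^* = A^T =
[[1, 1, 0],
 [2, 1, 1]]

For real matrices with standard dot products, the defining identity <Ax, y> = <x, A^* y> gives (Ax)^T y = x^T (A^*) y, i.e. x^T A^T y = x^T (A^*) y. Since this holds for all x, y, we must have A^* = A^T. Therefore
A^* =
[[1, 1, 0],
 [2, 1, 1]].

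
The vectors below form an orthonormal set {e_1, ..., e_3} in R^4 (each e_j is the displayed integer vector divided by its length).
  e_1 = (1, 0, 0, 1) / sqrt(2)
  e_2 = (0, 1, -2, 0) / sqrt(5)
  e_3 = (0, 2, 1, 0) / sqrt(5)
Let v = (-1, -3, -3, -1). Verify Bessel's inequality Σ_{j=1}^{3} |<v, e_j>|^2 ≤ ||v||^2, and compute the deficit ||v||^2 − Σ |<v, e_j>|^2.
Σ |<v, e_j>|^2 = 20; ||v||^2 = 20; deficit = 0

Write each e_j = u_j / sqrt(<u_j, u_j>) where u_j is the displayed integer vector. Then <v, e_j> = <v, u_j> / sqrt(<u_j, u_j>), so |<v, e_j>|^2 = <v, u_j>^2 / <u_j, u_j>.
Coefficients: <v, e_1> = -2/sqrt(2), <v, e_2> = 3/sqrt(5), <v, e_3> = -9/sqrt(5).
Square and sum: Σ |<v, e_j>|^2 = 20.
Compute ||v||^2 = v·v = 20.
Deficit = 20 − 20 = 0 ≥ 0, confirming Bessel's inequality. (The deficit equals ||v − Σ <v,e_j> e_j||^2, the squared distance from v to span{e_j}.)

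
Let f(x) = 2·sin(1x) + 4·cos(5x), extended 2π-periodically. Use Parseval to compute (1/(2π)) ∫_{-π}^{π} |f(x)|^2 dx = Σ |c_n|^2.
Σ |c_n|^2 = 10

Expand |f|^2 and use orthogonality of {sin(nx), cos(mx)} on [-π, π]:
  ∫_{-π}^{π} sin(nx)^2 dx = π, ∫ cos(mx)^2 dx = π, and cross terms integrate to 0.
So ∫_{-π}^{π} f(x)^2 dx = 2^2 · π + 4^2 · π = (4 + 16)π.
Divide by 2π: (4 + 16)/2 = 10.
By Parseval, this equals Σ |c_n|^2.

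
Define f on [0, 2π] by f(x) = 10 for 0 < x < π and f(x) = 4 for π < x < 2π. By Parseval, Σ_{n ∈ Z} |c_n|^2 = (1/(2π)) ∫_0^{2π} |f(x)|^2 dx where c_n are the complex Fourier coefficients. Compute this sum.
Σ |c_n|^2 = 58

Parseval equates the L^2 energy of f (normalised by 1/(2π)) with the ℓ^2 sum of its Fourier coefficients: (1/(2π)) ∫_0^{2π} |f|^2 = Σ |c_n|^2.
Compute the left side: (1/(2π)) [∫_0^π 10^2 dx + ∫_π^{2π} 4^2 dx] = (1/(2π)) · (100π + 16π) = (100 + 16)/2 = 58.
So Σ_{n ∈ Z} |c_n|^2 = 58.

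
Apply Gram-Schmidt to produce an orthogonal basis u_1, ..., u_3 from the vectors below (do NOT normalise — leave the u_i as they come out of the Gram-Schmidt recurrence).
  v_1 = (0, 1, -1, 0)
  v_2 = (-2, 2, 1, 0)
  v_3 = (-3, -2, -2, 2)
Orthogonal basis:
  u_1 = (0, 1, -1, 0)
  u_2 = (-2, 3/2, 3/2, 0)
  u_3 = (-3, -2, -2, 2)

Apply the Gram-Schmidt recurrence
  u_1 = v_1
  u_i = v_i − Σ_{j<i} ((v_i · u_j) / (u_j · u_j)) · u_j.

Step by step this gives:
  u_1 = (0, 1, -1, 0)
  u_2 = (-2, 3/2, 3/2, 0)
  u_3 = (-3, -2, -2, 2)

Orthogonality check:
  u_2 · u_1 = 0 (should be 0)
  u_3 · u_1 = 0 (should be 0)
  u_3 · u_2 = 0 (should be 0)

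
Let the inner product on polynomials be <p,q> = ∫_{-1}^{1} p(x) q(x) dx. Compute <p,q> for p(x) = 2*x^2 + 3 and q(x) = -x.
<p,q> = 0

Expand the product: p(x)·q(x) = -2*x^3 - 3*x.
∫_{-1}^{1} of each monomial x^k gives [2/(k+1) if k even, 0 if k odd]. Integrating term-by-term (or equivalently evaluating the antiderivative F(x) = -x^4/2 - 3*x^2/2 at the endpoints):
  F(1) − F(−1) = -2 − (-2) = 0.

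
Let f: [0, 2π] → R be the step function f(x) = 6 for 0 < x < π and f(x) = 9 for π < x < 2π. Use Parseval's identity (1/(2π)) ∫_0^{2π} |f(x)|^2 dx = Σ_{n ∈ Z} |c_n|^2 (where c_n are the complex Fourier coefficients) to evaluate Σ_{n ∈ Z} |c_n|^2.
Σ |c_n|^2 = 117/2

Parseval equates the L^2 energy of f (normalised by 1/(2π)) with the ℓ^2 sum of its Fourier coefficients: (1/(2π)) ∫_0^{2π} |f|^2 = Σ |c_n|^2.
Compute the left side: (1/(2π)) [∫_0^π 6^2 dx + ∫_π^{2π} 9^2 dx] = (1/(2π)) · (36π + 81π) = (36 + 81)/2 = 117/2.
So Σ_{n ∈ Z} |c_n|^2 = 117/2.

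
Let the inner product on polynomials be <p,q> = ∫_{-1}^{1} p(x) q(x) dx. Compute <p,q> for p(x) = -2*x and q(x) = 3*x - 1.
<p,q> = -4

Expand the product: p(x)·q(x) = -6*x^2 + 2*x.
∫_{-1}^{1} of each monomial x^k gives [2/(k+1) if k even, 0 if k odd]. Integrating term-by-term (or equivalently evaluating the antiderivative F(x) = -2*x^3 + x^2 at the endpoints):
  F(1) − F(−1) = -1 − (3) = -4.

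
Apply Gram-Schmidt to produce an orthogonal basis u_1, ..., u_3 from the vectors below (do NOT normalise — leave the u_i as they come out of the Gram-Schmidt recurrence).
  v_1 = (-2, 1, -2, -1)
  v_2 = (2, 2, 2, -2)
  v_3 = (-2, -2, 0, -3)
Orthogonal basis:
  u_1 = (-2, 1, -2, -1)
  u_2 = (6/5, 12/5, 6/5, -12/5)
  u_3 = (-1, -5/2, 1, -5/2)

Apply the Gram-Schmidt recurrence
  u_1 = v_1
  u_i = v_i − Σ_{j<i} ((v_i · u_j) / (u_j · u_j)) · u_j.

Step by step this gives:
  u_1 = (-2, 1, -2, -1)
  u_2 = (6/5, 12/5, 6/5, -12/5)
  u_3 = (-1, -5/2, 1, -5/2)

Orthogonality check:
  u_2 · u_1 = 0 (should be 0)
  u_3 · u_1 = 0 (should be 0)
  u_3 · u_2 = 0 (should be 0)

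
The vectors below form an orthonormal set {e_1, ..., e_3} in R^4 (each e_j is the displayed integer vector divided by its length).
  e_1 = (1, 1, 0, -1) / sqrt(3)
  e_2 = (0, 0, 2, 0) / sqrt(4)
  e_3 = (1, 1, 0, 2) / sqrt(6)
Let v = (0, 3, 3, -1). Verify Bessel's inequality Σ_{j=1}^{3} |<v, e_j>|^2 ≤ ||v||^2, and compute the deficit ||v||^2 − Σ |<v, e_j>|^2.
Σ |<v, e_j>|^2 = 29/2; ||v||^2 = 19; deficit = 9/2

Write each e_j = u_j / sqrt(<u_j, u_j>) where u_j is the displayed integer vector. Then <v, e_j> = <v, u_j> / sqrt(<u_j, u_j>), so |<v, e_j>|^2 = <v, u_j>^2 / <u_j, u_j>.
Coefficients: <v, e_1> = 4/sqrt(3), <v, e_2> = 6/sqrt(4), <v, e_3> = 1/sqrt(6).
Square and sum: Σ |<v, e_j>|^2 = 29/2.
Compute ||v||^2 = v·v = 19.
Deficit = 19 − 29/2 = 9/2 ≥ 0, confirming Bessel's inequality. (The deficit equals ||v − Σ <v,e_j> e_j||^2, the squared distance from v to span{e_j}.)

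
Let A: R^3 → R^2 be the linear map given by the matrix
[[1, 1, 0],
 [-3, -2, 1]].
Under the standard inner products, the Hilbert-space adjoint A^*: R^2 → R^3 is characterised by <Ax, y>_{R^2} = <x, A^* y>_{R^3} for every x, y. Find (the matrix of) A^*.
A^* = A^T =
[[1, -3],
 [1, -2],
 [0, 1]]

For real matrices with standard dot products, the defining identity <Ax, y> = <x, A^* y> gives (Ax)^T y = x^T (A^*) y, i.e. x^T A^T y = x^T (A^*) y. Since this holds for all x, y, we must have A^* = A^T. Therefore
A^* =
[[1, -3],
 [1, -2],
 [0, 1]].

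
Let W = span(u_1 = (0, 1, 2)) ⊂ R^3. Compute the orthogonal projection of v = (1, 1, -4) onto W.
proj_W(v) = (0, -7/5, -14/5)

Set up U = [u_1 | ... | u_1] ∈ R^(3×1). The projector onto W = col(U) is P = U (U^T U)^(-1) U^T.
Compute U^T U =
  [5],
and U^T v = (-7).
Solve U^T U · c = U^T v for the coefficients: c = (-7/5). The projection is proj_W(v) = U c.
Check: (v - proj_W(v)) · u_1 = 0  (should be 0).
Result: proj_W(v) = (0, -7/5, -14/5).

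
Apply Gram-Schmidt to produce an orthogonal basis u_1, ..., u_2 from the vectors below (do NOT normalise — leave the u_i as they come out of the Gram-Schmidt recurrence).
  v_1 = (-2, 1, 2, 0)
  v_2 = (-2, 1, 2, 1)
Orthogonal basis:
  u_1 = (-2, 1, 2, 0)
  u_2 = (0, 0, 0, 1)

Apply the Gram-Schmidt recurrence
  u_1 = v_1
  u_i = v_i − Σ_{j<i} ((v_i · u_j) / (u_j · u_j)) · u_j.

Step by step this gives:
  u_1 = (-2, 1, 2, 0)
  u_2 = (0, 0, 0, 1)

Orthogonality check:
  u_2 · u_1 = 0 (should be 0)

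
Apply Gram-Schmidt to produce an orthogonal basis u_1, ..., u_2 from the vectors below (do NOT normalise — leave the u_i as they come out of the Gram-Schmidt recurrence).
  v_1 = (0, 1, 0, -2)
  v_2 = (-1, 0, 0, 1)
Orthogonal basis:
  u_1 = (0, 1, 0, -2)
  u_2 = (-1, 2/5, 0, 1/5)

Apply the Gram-Schmidt recurrence
  u_1 = v_1
  u_i = v_i − Σ_{j<i} ((v_i · u_j) / (u_j · u_j)) · u_j.

Step by step this gives:
  u_1 = (0, 1, 0, -2)
  u_2 = (-1, 2/5, 0, 1/5)

Orthogonality check:
  u_2 · u_1 = 0 (should be 0)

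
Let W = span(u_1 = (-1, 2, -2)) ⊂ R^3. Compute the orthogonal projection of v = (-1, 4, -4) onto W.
proj_W(v) = (-17/9, 34/9, -34/9)

Set up U = [u_1 | ... | u_1] ∈ R^(3×1). The projector onto W = col(U) is P = U (U^T U)^(-1) U^T.
Compute U^T U =
  [9],
and U^T v = (17).
Solve U^T U · c = U^T v for the coefficients: c = (17/9). The projection is proj_W(v) = U c.
Check: (v - proj_W(v)) · u_1 = 0  (should be 0).
Result: proj_W(v) = (-17/9, 34/9, -34/9).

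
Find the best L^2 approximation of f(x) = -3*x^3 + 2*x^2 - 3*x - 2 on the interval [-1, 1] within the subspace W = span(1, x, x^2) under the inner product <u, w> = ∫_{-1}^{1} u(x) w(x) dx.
g(x) = 2*x^2 - 24*x/5 - 2

The best approximation g ∈ W is the orthogonal projection of f onto W. Writing g = a_0 + a_1 x + a_2 x^2, the coefficients solve the normal equations G · a = b where
  G_{ij} = <φ_i, φ_j> and b_i = <f, φ_i>, with φ_0 = 1, φ_1 = x, φ_2 = x^2.
G =
  [2, 0, 2/3]
  [0, 2/3, 0]
  [2/3, 0, 2/5],
b = (-8/3, -16/5, -8/15).
Solving gives a_0 = -2, a_1 = -24/5, a_2 = 2, so
  g(x) = 2*x^2 - 24*x/5 - 2.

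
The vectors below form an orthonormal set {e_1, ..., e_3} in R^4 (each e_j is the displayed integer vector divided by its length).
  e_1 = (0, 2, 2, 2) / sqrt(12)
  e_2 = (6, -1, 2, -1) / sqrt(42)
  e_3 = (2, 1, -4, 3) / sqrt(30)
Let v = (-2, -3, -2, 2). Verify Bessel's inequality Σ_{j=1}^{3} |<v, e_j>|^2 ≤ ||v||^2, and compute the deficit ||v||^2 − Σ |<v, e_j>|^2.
Σ |<v, e_j>|^2 = 1049/105; ||v||^2 = 21; deficit = 1156/105

Write each e_j = u_j / sqrt(<u_j, u_j>) where u_j is the displayed integer vector. Then <v, e_j> = <v, u_j> / sqrt(<u_j, u_j>), so |<v, e_j>|^2 = <v, u_j>^2 / <u_j, u_j>.
Coefficients: <v, e_1> = -6/sqrt(12), <v, e_2> = -15/sqrt(42), <v, e_3> = 7/sqrt(30).
Square and sum: Σ |<v, e_j>|^2 = 1049/105.
Compute ||v||^2 = v·v = 21.
Deficit = 21 − 1049/105 = 1156/105 ≥ 0, confirming Bessel's inequality. (The deficit equals ||v − Σ <v,e_j> e_j||^2, the squared distance from v to span{e_j}.)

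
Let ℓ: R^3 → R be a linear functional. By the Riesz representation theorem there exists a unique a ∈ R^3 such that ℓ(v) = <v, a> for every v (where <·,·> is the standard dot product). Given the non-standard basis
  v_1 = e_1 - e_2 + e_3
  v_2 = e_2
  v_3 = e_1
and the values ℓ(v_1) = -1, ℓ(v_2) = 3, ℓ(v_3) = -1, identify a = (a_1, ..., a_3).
a = (-1, 3, 3)

Write a = (a_1, ..., a_3) in the standard basis. For each basis vector v_i, ℓ(v_i) = <v_i, a> is a linear equation in the a_j's. Collect the n equations into a matrix system V a = ℓ, where row i of V is v_i (expressed in the standard basis). Since V is invertible (lower-triangular with 1s on the diagonal, up to permutation), solve by back-substitution:
  V =
[[1, -1, 1],
 [0, 1, 0],
 [1, 0, 0]]
  V a = (-1, 3, -1)
Solving gives a = (-1, 3, 3).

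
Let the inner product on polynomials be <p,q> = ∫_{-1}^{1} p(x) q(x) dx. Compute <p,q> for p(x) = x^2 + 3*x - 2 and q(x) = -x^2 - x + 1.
<p,q> = -22/5

Expand the product: p(x)·q(x) = -x^4 - 4*x^3 + 5*x - 2.
∫_{-1}^{1} of each monomial x^k gives [2/(k+1) if k even, 0 if k odd]. Integrating term-by-term (or equivalently evaluating the antiderivative F(x) = -x^5/5 - x^4 + 5*x^2/2 - 2*x at the endpoints):
  F(1) − F(−1) = -7/10 − (37/10) = -22/5.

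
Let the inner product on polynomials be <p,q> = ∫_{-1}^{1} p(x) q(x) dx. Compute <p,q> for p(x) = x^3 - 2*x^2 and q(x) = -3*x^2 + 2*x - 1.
<p,q> = 68/15

Expand the product: p(x)·q(x) = -3*x^5 + 8*x^4 - 5*x^3 + 2*x^2.
∫_{-1}^{1} of each monomial x^k gives [2/(k+1) if k even, 0 if k odd]. Integrating term-by-term (or equivalently evaluating the antiderivative F(x) = -x^6/2 + 8*x^5/5 - 5*x^4/4 + 2*x^3/3 at the endpoints):
  F(1) − F(−1) = 31/60 − (-241/60) = 68/15.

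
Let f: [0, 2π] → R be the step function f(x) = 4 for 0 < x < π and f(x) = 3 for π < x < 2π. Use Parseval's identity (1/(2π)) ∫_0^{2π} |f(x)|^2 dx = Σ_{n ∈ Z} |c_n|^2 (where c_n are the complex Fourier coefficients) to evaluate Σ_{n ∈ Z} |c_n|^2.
Σ |c_n|^2 = 25/2

Parseval equates the L^2 energy of f (normalised by 1/(2π)) with the ℓ^2 sum of its Fourier coefficients: (1/(2π)) ∫_0^{2π} |f|^2 = Σ |c_n|^2.
Compute the left side: (1/(2π)) [∫_0^π 4^2 dx + ∫_π^{2π} 3^2 dx] = (1/(2π)) · (16π + 9π) = (16 + 9)/2 = 25/2.
So Σ_{n ∈ Z} |c_n|^2 = 25/2.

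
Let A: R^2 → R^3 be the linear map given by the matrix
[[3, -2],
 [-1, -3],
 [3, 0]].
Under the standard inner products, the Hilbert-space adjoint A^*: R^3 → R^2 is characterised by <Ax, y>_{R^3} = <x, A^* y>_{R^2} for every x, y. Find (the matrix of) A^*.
A^* = A^T =
[[3, -1, 3],
 [-2, -3, 0]]

For real matrices with standard dot products, the defining identity <Ax, y> = <x, A^* y> gives (Ax)^T y = x^T (A^*) y, i.e. x^T A^T y = x^T (A^*) y. Since this holds for all x, y, we must have A^* = A^T. Therefore
A^* =
[[3, -1, 3],
 [-2, -3, 0]].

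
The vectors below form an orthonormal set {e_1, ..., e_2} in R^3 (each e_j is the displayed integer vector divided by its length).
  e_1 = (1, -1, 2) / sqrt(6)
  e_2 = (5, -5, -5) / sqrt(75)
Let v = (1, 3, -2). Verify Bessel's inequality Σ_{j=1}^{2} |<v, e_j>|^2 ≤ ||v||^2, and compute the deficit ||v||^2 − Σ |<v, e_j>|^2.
Σ |<v, e_j>|^2 = 6; ||v||^2 = 14; deficit = 8

Write each e_j = u_j / sqrt(<u_j, u_j>) where u_j is the displayed integer vector. Then <v, e_j> = <v, u_j> / sqrt(<u_j, u_j>), so |<v, e_j>|^2 = <v, u_j>^2 / <u_j, u_j>.
Coefficients: <v, e_1> = -6/sqrt(6), <v, e_2> = 0/sqrt(75).
Square and sum: Σ |<v, e_j>|^2 = 6.
Compute ||v||^2 = v·v = 14.
Deficit = 14 − 6 = 8 ≥ 0, confirming Bessel's inequality. (The deficit equals ||v − Σ <v,e_j> e_j||^2, the squared distance from v to span{e_j}.)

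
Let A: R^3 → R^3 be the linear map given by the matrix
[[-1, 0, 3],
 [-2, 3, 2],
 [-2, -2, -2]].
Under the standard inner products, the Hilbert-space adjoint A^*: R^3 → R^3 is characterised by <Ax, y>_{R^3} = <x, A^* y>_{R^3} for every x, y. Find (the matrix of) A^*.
A^* = A^T =
[[-1, -2, -2],
 [0, 3, -2],
 [3, 2, -2]]

For real matrices with standard dot products, the defining identity <Ax, y> = <x, A^* y> gives (Ax)^T y = x^T (A^*) y, i.e. x^T A^T y = x^T (A^*) y. Since this holds for all x, y, we must have A^* = A^T. Therefore
A^* =
[[-1, -2, -2],
 [0, 3, -2],
 [3, 2, -2]].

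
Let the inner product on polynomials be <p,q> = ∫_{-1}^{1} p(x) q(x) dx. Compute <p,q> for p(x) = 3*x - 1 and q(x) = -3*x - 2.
<p,q> = -2

Expand the product: p(x)·q(x) = -9*x^2 - 3*x + 2.
∫_{-1}^{1} of each monomial x^k gives [2/(k+1) if k even, 0 if k odd]. Integrating term-by-term (or equivalently evaluating the antiderivative F(x) = -3*x^3 - 3*x^2/2 + 2*x at the endpoints):
  F(1) − F(−1) = -5/2 − (-1/2) = -2.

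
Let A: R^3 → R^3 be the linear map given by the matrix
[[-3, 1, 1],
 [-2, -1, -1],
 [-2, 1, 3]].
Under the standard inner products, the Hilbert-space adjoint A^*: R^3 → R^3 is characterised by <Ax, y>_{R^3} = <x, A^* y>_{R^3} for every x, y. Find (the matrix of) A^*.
A^* = A^T =
[[-3, -2, -2],
 [1, -1, 1],
 [1, -1, 3]]

For real matrices with standard dot products, the defining identity <Ax, y> = <x, A^* y> gives (Ax)^T y = x^T (A^*) y, i.e. x^T A^T y = x^T (A^*) y. Since this holds for all x, y, we must have A^* = A^T. Therefore
A^* =
[[-3, -2, -2],
 [1, -1, 1],
 [1, -1, 3]].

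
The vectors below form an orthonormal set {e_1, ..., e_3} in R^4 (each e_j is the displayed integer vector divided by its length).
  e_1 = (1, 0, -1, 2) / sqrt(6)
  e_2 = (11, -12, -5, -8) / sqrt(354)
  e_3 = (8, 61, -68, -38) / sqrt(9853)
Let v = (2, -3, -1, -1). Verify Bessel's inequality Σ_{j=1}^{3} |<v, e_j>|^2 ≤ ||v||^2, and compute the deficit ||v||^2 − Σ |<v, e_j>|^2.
Σ |<v, e_j>|^2 = 2469/167; ||v||^2 = 15; deficit = 36/167

Write each e_j = u_j / sqrt(<u_j, u_j>) where u_j is the displayed integer vector. Then <v, e_j> = <v, u_j> / sqrt(<u_j, u_j>), so |<v, e_j>|^2 = <v, u_j>^2 / <u_j, u_j>.
Coefficients: <v, e_1> = 1/sqrt(6), <v, e_2> = 71/sqrt(354), <v, e_3> = -61/sqrt(9853).
Square and sum: Σ |<v, e_j>|^2 = 2469/167.
Compute ||v||^2 = v·v = 15.
Deficit = 15 − 2469/167 = 36/167 ≥ 0, confirming Bessel's inequality. (The deficit equals ||v − Σ <v,e_j> e_j||^2, the squared distance from v to span{e_j}.)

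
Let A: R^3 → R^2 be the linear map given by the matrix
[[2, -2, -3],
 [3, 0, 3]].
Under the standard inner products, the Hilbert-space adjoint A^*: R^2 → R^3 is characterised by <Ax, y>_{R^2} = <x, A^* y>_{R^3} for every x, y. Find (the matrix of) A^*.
A^* = A^T =
[[2, 3],
 [-2, 0],
 [-3, 3]]

For real matrices with standard dot products, the defining identity <Ax, y> = <x, A^* y> gives (Ax)^T y = x^T (A^*) y, i.e. x^T A^T y = x^T (A^*) y. Since this holds for all x, y, we must have A^* = A^T. Therefore
A^* =
[[2, 3],
 [-2, 0],
 [-3, 3]].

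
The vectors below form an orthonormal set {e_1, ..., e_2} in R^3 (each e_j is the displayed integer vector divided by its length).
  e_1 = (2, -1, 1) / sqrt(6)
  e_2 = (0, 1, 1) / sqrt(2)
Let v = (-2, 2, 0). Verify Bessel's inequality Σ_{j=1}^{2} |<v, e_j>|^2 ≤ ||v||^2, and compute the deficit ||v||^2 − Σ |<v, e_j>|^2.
Σ |<v, e_j>|^2 = 8; ||v||^2 = 8; deficit = 0

Write each e_j = u_j / sqrt(<u_j, u_j>) where u_j is the displayed integer vector. Then <v, e_j> = <v, u_j> / sqrt(<u_j, u_j>), so |<v, e_j>|^2 = <v, u_j>^2 / <u_j, u_j>.
Coefficients: <v, e_1> = -6/sqrt(6), <v, e_2> = 2/sqrt(2).
Square and sum: Σ |<v, e_j>|^2 = 8.
Compute ||v||^2 = v·v = 8.
Deficit = 8 − 8 = 0 ≥ 0, confirming Bessel's inequality. (The deficit equals ||v − Σ <v,e_j> e_j||^2, the squared distance from v to span{e_j}.)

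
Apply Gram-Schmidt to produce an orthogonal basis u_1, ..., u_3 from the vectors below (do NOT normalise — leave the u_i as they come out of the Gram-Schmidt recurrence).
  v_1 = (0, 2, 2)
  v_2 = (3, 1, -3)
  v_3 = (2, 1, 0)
Orthogonal basis:
  u_1 = (0, 2, 2)
  u_2 = (3, 2, -2)
  u_3 = (10/17, -15/34, 15/34)

Apply the Gram-Schmidt recurrence
  u_1 = v_1
  u_i = v_i − Σ_{j<i} ((v_i · u_j) / (u_j · u_j)) · u_j.

Step by step this gives:
  u_1 = (0, 2, 2)
  u_2 = (3, 2, -2)
  u_3 = (10/17, -15/34, 15/34)

Orthogonality check:
  u_2 · u_1 = 0 (should be 0)
  u_3 · u_1 = 0 (should be 0)
  u_3 · u_2 = 0 (should be 0)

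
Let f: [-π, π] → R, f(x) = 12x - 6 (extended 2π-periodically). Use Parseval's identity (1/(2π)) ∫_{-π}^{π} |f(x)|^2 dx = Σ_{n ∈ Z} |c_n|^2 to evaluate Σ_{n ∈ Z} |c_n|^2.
Σ |c_n|^2 = 48π^2 + 36

Expand and integrate term by term over [-π, π]:
  ∫ (12x)^2 dx = 144·(2π^3/3); ∫ 2·12·(-6)·x dx = 0 (odd integrand); ∫ (-6)^2 dx = 36·2π.
So (1/(2π)) ∫_{-π}^{π} (12x - 6)^2 dx = 144π^2/3 + 36 = 48π^2 + 36.
Parseval ⇒ Σ |c_n|^2 = 48π^2 + 36.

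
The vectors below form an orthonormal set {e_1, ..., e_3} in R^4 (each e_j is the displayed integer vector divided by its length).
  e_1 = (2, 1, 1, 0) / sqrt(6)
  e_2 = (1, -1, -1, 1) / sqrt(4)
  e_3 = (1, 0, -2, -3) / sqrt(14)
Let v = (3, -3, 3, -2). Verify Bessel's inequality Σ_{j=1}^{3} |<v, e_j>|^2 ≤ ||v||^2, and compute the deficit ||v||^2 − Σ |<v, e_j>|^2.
Σ |<v, e_j>|^2 = 193/28; ||v||^2 = 31; deficit = 675/28

Write each e_j = u_j / sqrt(<u_j, u_j>) where u_j is the displayed integer vector. Then <v, e_j> = <v, u_j> / sqrt(<u_j, u_j>), so |<v, e_j>|^2 = <v, u_j>^2 / <u_j, u_j>.
Coefficients: <v, e_1> = 6/sqrt(6), <v, e_2> = 1/sqrt(4), <v, e_3> = 3/sqrt(14).
Square and sum: Σ |<v, e_j>|^2 = 193/28.
Compute ||v||^2 = v·v = 31.
Deficit = 31 − 193/28 = 675/28 ≥ 0, confirming Bessel's inequality. (The deficit equals ||v − Σ <v,e_j> e_j||^2, the squared distance from v to span{e_j}.)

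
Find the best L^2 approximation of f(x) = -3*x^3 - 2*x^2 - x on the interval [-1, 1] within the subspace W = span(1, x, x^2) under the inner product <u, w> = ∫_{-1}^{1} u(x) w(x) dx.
g(x) = -2*x^2 - 14*x/5

The best approximation g ∈ W is the orthogonal projection of f onto W. Writing g = a_0 + a_1 x + a_2 x^2, the coefficients solve the normal equations G · a = b where
  G_{ij} = <φ_i, φ_j> and b_i = <f, φ_i>, with φ_0 = 1, φ_1 = x, φ_2 = x^2.
G =
  [2, 0, 2/3]
  [0, 2/3, 0]
  [2/3, 0, 2/5],
b = (-4/3, -28/15, -4/5).
Solving gives a_0 = 0, a_1 = -14/5, a_2 = -2, so
  g(x) = -2*x^2 - 14*x/5.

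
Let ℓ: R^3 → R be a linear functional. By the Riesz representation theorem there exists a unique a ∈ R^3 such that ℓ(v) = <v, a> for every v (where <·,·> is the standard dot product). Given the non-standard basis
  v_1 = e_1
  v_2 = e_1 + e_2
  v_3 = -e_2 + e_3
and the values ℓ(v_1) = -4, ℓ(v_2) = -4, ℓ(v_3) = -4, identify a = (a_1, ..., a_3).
a = (-4, 0, -4)

Write a = (a_1, ..., a_3) in the standard basis. For each basis vector v_i, ℓ(v_i) = <v_i, a> is a linear equation in the a_j's. Collect the n equations into a matrix system V a = ℓ, where row i of V is v_i (expressed in the standard basis). Since V is invertible (lower-triangular with 1s on the diagonal, up to permutation), solve by back-substitution:
  V =
[[1, 0, 0],
 [1, 1, 0],
 [0, -1, 1]]
  V a = (-4, -4, -4)
Solving gives a = (-4, 0, -4).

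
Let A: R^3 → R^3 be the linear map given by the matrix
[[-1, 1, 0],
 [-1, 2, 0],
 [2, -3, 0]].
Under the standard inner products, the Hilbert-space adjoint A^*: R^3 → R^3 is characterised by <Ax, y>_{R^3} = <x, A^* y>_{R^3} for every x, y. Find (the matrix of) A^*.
A^* = A^T =
[[-1, -1, 2],
 [1, 2, -3],
 [0, 0, 0]]

For real matrices with standard dot products, the defining identity <Ax, y> = <x, A^* y> gives (Ax)^T y = x^T (A^*) y, i.e. x^T A^T y = x^T (A^*) y. Since this holds for all x, y, we must have A^* = A^T. Therefore
A^* =
[[-1, -1, 2],
 [1, 2, -3],
 [0, 0, 0]].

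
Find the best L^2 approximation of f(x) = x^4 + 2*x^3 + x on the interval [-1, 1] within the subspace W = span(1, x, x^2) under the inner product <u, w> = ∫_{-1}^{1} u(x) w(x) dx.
g(x) = 6*x^2/7 + 11*x/5 - 3/35

The best approximation g ∈ W is the orthogonal projection of f onto W. Writing g = a_0 + a_1 x + a_2 x^2, the coefficients solve the normal equations G · a = b where
  G_{ij} = <φ_i, φ_j> and b_i = <f, φ_i>, with φ_0 = 1, φ_1 = x, φ_2 = x^2.
G =
  [2, 0, 2/3]
  [0, 2/3, 0]
  [2/3, 0, 2/5],
b = (2/5, 22/15, 2/7).
Solving gives a_0 = -3/35, a_1 = 11/5, a_2 = 6/7, so
  g(x) = 6*x^2/7 + 11*x/5 - 3/35.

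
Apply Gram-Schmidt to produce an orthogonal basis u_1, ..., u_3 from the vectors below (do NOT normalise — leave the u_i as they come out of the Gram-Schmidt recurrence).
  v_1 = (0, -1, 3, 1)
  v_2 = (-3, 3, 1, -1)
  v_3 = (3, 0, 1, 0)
Orthogonal basis:
  u_1 = (0, -1, 3, 1)
  u_2 = (-3, 32/11, 14/11, -10/11)
  u_3 = (134/73, 307/219, 148/219, -137/219)

Apply the Gram-Schmidt recurrence
  u_1 = v_1
  u_i = v_i − Σ_{j<i} ((v_i · u_j) / (u_j · u_j)) · u_j.

Step by step this gives:
  u_1 = (0, -1, 3, 1)
  u_2 = (-3, 32/11, 14/11, -10/11)
  u_3 = (134/73, 307/219, 148/219, -137/219)

Orthogonality check:
  u_2 · u_1 = 0 (should be 0)
  u_3 · u_1 = 0 (should be 0)
  u_3 · u_2 = 0 (should be 0)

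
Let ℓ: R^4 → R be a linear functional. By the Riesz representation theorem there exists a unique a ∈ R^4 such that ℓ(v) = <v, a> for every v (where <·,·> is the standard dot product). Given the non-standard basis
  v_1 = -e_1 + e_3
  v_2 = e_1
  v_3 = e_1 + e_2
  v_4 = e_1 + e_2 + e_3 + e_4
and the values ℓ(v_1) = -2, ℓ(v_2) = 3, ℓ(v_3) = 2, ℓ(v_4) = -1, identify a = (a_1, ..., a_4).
a = (3, -1, 1, -4)

Write a = (a_1, ..., a_4) in the standard basis. For each basis vector v_i, ℓ(v_i) = <v_i, a> is a linear equation in the a_j's. Collect the n equations into a matrix system V a = ℓ, where row i of V is v_i (expressed in the standard basis). Since V is invertible (lower-triangular with 1s on the diagonal, up to permutation), solve by back-substitution:
  V =
[[-1, 0, 1, 0],
 [1, 0, 0, 0],
 [1, 1, 0, 0],
 [1, 1, 1, 1]]
  V a = (-2, 3, 2, -1)
Solving gives a = (3, -1, 1, -4).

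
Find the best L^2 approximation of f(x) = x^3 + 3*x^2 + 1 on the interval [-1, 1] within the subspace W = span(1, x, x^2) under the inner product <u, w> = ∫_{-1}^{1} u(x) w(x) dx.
g(x) = 3*x^2 + 3*x/5 + 1

The best approximation g ∈ W is the orthogonal projection of f onto W. Writing g = a_0 + a_1 x + a_2 x^2, the coefficients solve the normal equations G · a = b where
  G_{ij} = <φ_i, φ_j> and b_i = <f, φ_i>, with φ_0 = 1, φ_1 = x, φ_2 = x^2.
G =
  [2, 0, 2/3]
  [0, 2/3, 0]
  [2/3, 0, 2/5],
b = (4, 2/5, 28/15).
Solving gives a_0 = 1, a_1 = 3/5, a_2 = 3, so
  g(x) = 3*x^2 + 3*x/5 + 1.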